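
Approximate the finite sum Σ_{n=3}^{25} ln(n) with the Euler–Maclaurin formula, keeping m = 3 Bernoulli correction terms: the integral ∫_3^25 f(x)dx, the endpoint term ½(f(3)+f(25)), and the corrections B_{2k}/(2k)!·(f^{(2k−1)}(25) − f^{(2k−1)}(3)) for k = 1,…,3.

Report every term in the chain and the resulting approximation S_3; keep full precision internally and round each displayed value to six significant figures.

∫_3^25 ln(x) dx evaluates to 55.1761.
Boundary: ½(f(3) + f(25)) = ½(1.09861 + 3.21888) = 2.15874.
So far: 57.3348.
Order-1 term: 1/12 · (0.0400000 − 0.333333) = -0.0244444.
Running total after k=1: 57.3104.
Order-2 term: −1/720 · (0.000128000 − 0.0740741) = 0.000102703.
Running total after k=2: 57.3105.
Order-3 term: 1/30240 · (2.45760e-06 − 0.0987654) = -3.26597e-06.

S_3 ≈ 57.3105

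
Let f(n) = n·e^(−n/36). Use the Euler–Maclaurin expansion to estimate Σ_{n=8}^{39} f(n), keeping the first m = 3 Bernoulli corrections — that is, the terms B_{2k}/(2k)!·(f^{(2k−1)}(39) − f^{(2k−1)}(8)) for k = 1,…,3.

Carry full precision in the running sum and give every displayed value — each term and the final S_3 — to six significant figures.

S_3 ≈ 364.260

The integral term ∫_8^39 x·e^(−x/36) dx = 354.511.
Boundary: ½(f(8) + f(39)) = ½(6.40590 + 13.2002) = 9.80303.
So far: 364.314.
k=1: B_{2}/(2)! × [f^{(1)}(39) − f^{(1)}(8)] = 1/12 × (-0.0282055 − 0.622796) = -0.0542501.
Running total after k=1: 364.260.
k=2: B_{4}/(4)! × [f^{(3)}(39) − f^{(3)}(8)] = −1/720 × (0.000500560 − 0.00171626) = 1.68847e-06.
Running total after k=2: 364.260.
k=3: B_{6}/(6)! × [f^{(5)}(39) − f^{(5)}(8)] = 1/30240 × (7.89262e-07 − 2.27775e-06) = -4.92225e-11.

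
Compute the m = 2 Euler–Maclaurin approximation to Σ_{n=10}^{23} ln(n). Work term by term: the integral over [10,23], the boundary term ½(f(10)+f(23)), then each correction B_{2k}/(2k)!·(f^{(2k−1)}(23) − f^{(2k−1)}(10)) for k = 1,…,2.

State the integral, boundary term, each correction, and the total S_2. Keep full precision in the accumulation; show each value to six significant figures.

∫_10^23 ln(x) dx evaluates to 36.0905.
½[f(10) + f(23)] = ½[2.30259 + 3.13549] = 2.71904.
Running total after boundary: 38.8096.
Correction k=1: B_{2}/2! · (f^{(1)}(23) − f^{(1)}(10)) = 1/12 · (0.0434783 − 0.100000) = -0.00471014.
Partial sum through k=1: 38.8048.
Correction k=2: B_{4}/4! · (f^{(3)}(23) − f^{(3)}(10)) = −1/720 · (0.000164379 − 0.00200000) = 2.54947e-06.

S_2 ≈ 38.8048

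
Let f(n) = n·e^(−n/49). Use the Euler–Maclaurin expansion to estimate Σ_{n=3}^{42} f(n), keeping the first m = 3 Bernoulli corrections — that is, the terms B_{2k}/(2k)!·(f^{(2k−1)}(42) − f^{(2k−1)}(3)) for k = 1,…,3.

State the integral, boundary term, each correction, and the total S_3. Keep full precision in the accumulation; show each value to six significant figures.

The integral term ∫_3^42 x·e^(−x/49) dx = 504.401.
½[f(3) + f(42)] = ½[2.82184 + 17.8237] = 10.3227.
Running total after boundary: 514.724.
Correction k=1: B_{2}/2! · (f^{(1)}(42) − f^{(1)}(3)) = 1/12 · (0.0606247 − 0.883024) = -0.0685332.
Running total after k=1: 514.655.
Correction k=2: B_{4}/4! · (f^{(3)}(42) − f^{(3)}(3)) = −1/720 · (0.000378747 − 0.00115129) = 1.07298e-06.
Running total after k=2: 514.655.
Correction k=3: B_{6}/6! · (f^{(5)}(42) − f^{(5)}(3)) = 1/30240 · (3.04974e-07 − 8.05834e-07) = -1.65628e-11.

S_3 ≈ 514.655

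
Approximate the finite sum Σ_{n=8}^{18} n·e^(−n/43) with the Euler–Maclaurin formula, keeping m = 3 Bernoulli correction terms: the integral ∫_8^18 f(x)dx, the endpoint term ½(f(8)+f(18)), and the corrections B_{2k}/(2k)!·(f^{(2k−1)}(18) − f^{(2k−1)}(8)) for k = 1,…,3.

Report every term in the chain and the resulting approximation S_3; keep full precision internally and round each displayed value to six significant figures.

S_3 ≈ 104.083

Integral: ∫_8^18 x·e^(−x/43) dx = 94.8650.
Endpoint term: (f(8) + f(18))/2 = (6.64188 + 11.8434)/2 = 9.24262.
Integral + boundary = 104.108.
Order-1 term: 1/12 · (0.382537 − 0.675773) = -0.0244363.
Running total after k=1: 104.083.
Order-2 term: −1/720 · (0.000918586 − 0.00126352) = 4.79070e-07.
Running total after k=2: 104.083.
Order-3 term: 1/30240 · (8.81711e-07 − 1.16904e-06) = -9.50160e-12.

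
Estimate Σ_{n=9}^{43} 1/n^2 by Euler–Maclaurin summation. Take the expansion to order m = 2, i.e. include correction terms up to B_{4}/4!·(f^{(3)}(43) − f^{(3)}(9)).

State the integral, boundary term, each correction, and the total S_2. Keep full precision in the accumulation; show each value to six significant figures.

∫_9^43 1/x^2 dx evaluates to 0.0878553.
Boundary: ½(f(9) + f(43)) = ½(0.0123457 + 0.000540833) = 0.00644326.
So far: 0.0942986.
Order-1 term: 1/12 · (-2.51550e-05 − (-0.00274348)) = 0.000226527.
After k=1: 0.0945251.
Order-2 term: −1/720 · (-1.63256e-07 − (-0.000406442)) = -5.64276e-07.

S_2 ≈ 0.0945245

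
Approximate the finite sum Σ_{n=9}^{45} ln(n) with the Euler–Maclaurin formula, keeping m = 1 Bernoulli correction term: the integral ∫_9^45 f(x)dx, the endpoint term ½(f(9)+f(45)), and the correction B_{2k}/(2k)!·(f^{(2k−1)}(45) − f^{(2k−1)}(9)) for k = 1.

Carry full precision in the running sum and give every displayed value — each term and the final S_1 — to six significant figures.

The integral term ∫_9^45 ln(x) dx = 115.525.
Endpoint term: (f(9) + f(45))/2 = (2.19722 + 3.80666)/2 = 3.00194.
Running total after boundary: 118.527.
k=1: B_{2}/(2)! × [f^{(1)}(45) − f^{(1)}(9)] = 1/12 × (0.0222222 − 0.111111) = -0.00740741.

S_1 ≈ 118.519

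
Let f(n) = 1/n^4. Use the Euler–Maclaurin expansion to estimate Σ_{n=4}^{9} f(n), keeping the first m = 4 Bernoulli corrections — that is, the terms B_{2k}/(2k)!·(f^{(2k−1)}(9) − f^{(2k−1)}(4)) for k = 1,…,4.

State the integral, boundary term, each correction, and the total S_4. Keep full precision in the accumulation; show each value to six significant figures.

S_4 ≈ 0.00709088

Integral: ∫_4^9 1/x^4 dx = 0.00475109.
Boundary: ½(f(4) + f(9)) = ½(0.00390625 + 0.000152416) = 0.00202933.
Running total after boundary: 0.00678042.
Correction k=1: B_{2}/2! · (f^{(1)}(9) − f^{(1)}(4)) = 1/12 · (-6.77404e-05 − (-0.00390625)) = 0.000319876.
Running total after k=1: 0.00710029.
Correction k=2: B_{4}/4! · (f^{(3)}(9) − f^{(3)}(4)) = −1/720 · (-2.50890e-05 − (-0.00732422)) = -1.01377e-05.
Running total after k=2: 0.00709016.
Correction k=3: B_{6}/6! · (f^{(5)}(9) − f^{(5)}(4)) = 1/30240 · (-1.73455e-05 − (-0.0256348)) = 8.47137e-07.
Running total after k=3: 0.00709100.
Correction k=4: B_{8}/8! · (f^{(7)}(9) − f^{(7)}(4)) = −1/1209600 · (-1.92728e-05 − (-0.144196)) = -1.19193e-07.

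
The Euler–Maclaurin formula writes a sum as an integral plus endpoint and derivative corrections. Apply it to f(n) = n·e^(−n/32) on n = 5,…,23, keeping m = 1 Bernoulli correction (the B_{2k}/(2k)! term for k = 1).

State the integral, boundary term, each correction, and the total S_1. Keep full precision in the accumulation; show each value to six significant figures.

∫_5^23 x·e^(−x/32) dx evaluates to 154.973.
½[f(5) + f(23)] = ½[4.27673 + 11.2093] = 7.74302.
So far: 162.716.
k=1: B_{2}/(2)! × [f^{(1)}(23) − f^{(1)}(5)] = 1/12 × (0.137070 − 0.721698) = -0.0487189.

S_1 ≈ 162.668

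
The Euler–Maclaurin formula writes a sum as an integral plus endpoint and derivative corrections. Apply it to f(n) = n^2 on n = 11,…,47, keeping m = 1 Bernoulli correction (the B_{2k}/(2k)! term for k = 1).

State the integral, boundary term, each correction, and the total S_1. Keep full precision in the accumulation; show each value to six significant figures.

Integral: ∫_11^47 x^2 dx = 34164.0.
Endpoint term: (f(11) + f(47))/2 = (121.000 + 2209.00)/2 = 1165.00.
So far: 35329.0.
k=1: B_{2}/(2)! × [f^{(1)}(47) − f^{(1)}(11)] = 1/12 × (94.0000 − 22.0000) = 6.00000.

S_1 ≈ 35335.0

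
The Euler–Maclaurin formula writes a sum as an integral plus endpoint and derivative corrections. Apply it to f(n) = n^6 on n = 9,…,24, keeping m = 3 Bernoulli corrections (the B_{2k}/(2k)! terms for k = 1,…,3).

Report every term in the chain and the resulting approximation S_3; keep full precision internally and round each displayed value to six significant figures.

S_3 ≈ 7.54294e+08

∫_9^24 x^6 dx evaluates to 6.54527e+08.
½[f(9) + f(24)] = ½[531441 + 1.91103e+08] = 9.58172e+07.
So far: 7.50344e+08.
k=1: B_{2}/(2)! × [f^{(1)}(24) − f^{(1)}(9)] = 1/12 × (4.77757e+07 − 354294) = 3.95179e+06.
Partial sum through k=1: 7.54296e+08.
k=2: B_{4}/(4)! × [f^{(3)}(24) − f^{(3)}(9)] = −1/720 × (1.65888e+06 − 87480.0) = -2182.50.
Partial sum through k=2: 7.54294e+08.
k=3: B_{6}/(6)! × [f^{(5)}(24) − f^{(5)}(9)] = 1/30240 × (17280.0 − 6480.00) = 0.357143.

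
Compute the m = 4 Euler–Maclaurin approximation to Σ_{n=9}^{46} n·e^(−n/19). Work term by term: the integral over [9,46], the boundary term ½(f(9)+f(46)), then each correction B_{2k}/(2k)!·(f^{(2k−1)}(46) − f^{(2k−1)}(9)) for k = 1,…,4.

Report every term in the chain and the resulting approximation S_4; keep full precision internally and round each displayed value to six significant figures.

∫_9^46 x·e^(−x/19) dx evaluates to 221.576.
Endpoint term: (f(9) + f(46))/2 = (5.60433 + 4.08609)/2 = 4.84521.
Integral + boundary = 226.421.
Correction k=1: B_{2}/2! · (f^{(1)}(46) − f^{(1)}(9)) = 1/12 · (-0.126229 − 0.327739) = -0.0378307.
Partial sum through k=1: 226.383.
Correction k=2: B_{4}/4! · (f^{(3)}(46) − f^{(3)}(9)) = −1/720 · (0.000142456 − 0.00435775) = 5.85457e-06.
Partial sum through k=2: 226.383.
Correction k=3: B_{6}/6! · (f^{(5)}(46) − f^{(5)}(9)) = 1/30240 · (1.75784e-06 − 2.16278e-05) = -6.57075e-10.
Partial sum through k=3: 226.383.
Correction k=4: B_{8}/8! · (f^{(7)}(46) − f^{(7)}(9)) = −1/1209600 · (8.64558e-09 − 8.63830e-08) = 6.42670e-14.

S_4 ≈ 226.383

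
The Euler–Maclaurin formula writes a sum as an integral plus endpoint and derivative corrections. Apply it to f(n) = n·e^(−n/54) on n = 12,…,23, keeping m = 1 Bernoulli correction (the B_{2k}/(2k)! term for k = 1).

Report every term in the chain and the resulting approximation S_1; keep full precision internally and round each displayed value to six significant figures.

S_1 ≈ 150.264

Integral: ∫_12^23 x·e^(−x/54) dx = 137.969.
Boundary: ½(f(12) + f(23)) = ½(9.60885 + 15.0228) = 12.3158.
Integral + boundary = 150.285.
k=1: B_{2}/(2)! × [f^{(1)}(23) − f^{(1)}(12)] = 1/12 × (0.374965 − 0.622796) = -0.0206526.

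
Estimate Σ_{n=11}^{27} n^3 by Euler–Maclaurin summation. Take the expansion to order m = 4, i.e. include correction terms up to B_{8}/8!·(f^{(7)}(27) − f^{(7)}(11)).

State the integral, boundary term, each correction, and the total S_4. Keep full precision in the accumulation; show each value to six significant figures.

The integral term ∫_11^27 x^3 dx = 129200.
Endpoint term: (f(11) + f(27))/2 = (1331.00 + 19683.0)/2 = 10507.0.
Integral + boundary = 139707.
k=1: B_{2}/(2)! × [f^{(1)}(27) − f^{(1)}(11)] = 1/12 × (2187.00 − 363.000) = 152.000.
Partial sum through k=1: 139859.
k=2: B_{4}/(4)! × [f^{(3)}(27) − f^{(3)}(11)] = −1/720 × (6.00000 − 6.00000) = 0.00000.
Partial sum through k=2: 139859.
k=3: B_{6}/(6)! × [f^{(5)}(27) − f^{(5)}(11)] = 1/30240 × (0.00000 − 0.00000) = 0.00000.
Partial sum through k=3: 139859.
k=4: B_{8}/(8)! × [f^{(7)}(27) − f^{(7)}(11)] = −1/1209600 × (0.00000 − 0.00000) = 0.00000.

S_4 ≈ 139859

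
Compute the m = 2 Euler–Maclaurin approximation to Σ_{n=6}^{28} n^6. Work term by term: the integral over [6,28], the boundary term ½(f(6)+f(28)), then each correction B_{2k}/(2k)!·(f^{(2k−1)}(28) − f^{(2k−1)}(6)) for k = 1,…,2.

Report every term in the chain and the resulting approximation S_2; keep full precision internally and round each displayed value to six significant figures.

S_2 ≈ 2.17709e+09

Integral: ∫_6^28 x^6 dx = 1.92752e+09.
½[f(6) + f(28)] = ½[46656.0 + 4.81890e+08] = 2.40968e+08.
Integral + boundary = 2.16849e+09.
k=1: B_{2}/(2)! × [f^{(1)}(28) − f^{(1)}(6)] = 1/12 × (1.03262e+08 − 46656.0) = 8.60130e+06.
After k=1: 2.17709e+09.
k=2: B_{4}/(4)! × [f^{(3)}(28) − f^{(3)}(6)] = −1/720 × (2.63424e+06 − 25920.0) = -3622.67.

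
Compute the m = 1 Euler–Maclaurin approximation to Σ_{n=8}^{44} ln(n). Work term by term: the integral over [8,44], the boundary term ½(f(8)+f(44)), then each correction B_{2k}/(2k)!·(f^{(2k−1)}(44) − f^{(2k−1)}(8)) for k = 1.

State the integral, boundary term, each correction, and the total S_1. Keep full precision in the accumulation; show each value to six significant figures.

S_1 ≈ 116.792

Integral: ∫_8^44 ln(x) dx = 113.869.
Boundary: ½(f(8) + f(44)) = ½(2.07944 + 3.78419) = 2.93182.
Running total after boundary: 116.801.
Order-1 term: 1/12 · (0.0227273 − 0.125000) = -0.00852273.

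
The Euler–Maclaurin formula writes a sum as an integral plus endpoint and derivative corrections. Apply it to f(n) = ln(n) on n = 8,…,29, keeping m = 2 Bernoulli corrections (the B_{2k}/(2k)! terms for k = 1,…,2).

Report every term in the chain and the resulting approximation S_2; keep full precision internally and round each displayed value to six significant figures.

The integral term ∫_8^29 ln(x) dx = 60.0160.
Boundary: ½(f(8) + f(29)) = ½(2.07944 + 3.36730) = 2.72337.
Integral + boundary = 62.7394.
Order-1 term: 1/12 · (0.0344828 − 0.125000) = -0.00754310.
Running total after k=1: 62.7319.
Order-2 term: −1/720 · (8.20042e-05 − 0.00390625) = 5.31145e-06.

S_2 ≈ 62.7319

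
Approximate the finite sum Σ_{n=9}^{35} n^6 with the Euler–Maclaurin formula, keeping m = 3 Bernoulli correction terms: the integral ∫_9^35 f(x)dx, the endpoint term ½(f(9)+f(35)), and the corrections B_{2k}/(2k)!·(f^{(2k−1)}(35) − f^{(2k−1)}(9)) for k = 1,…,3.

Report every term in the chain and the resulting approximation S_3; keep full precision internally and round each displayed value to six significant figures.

The integral term ∫_9^35 x^6 dx = 9.19064e+09.
½[f(9) + f(35)] = ½[531441 + 1.83827e+09] = 9.19399e+08.
Integral + boundary = 1.01100e+10.
Correction k=1: B_{2}/2! · (f^{(1)}(35) − f^{(1)}(9)) = 1/12 · (3.15131e+08 − 354294) = 2.62314e+07.
Partial sum through k=1: 1.01363e+10.
Correction k=2: B_{4}/4! · (f^{(3)}(35) − f^{(3)}(9)) = −1/720 · (5.14500e+06 − 87480.0) = -7024.33.
Partial sum through k=2: 1.01363e+10.
Correction k=3: B_{6}/6! · (f^{(5)}(35) − f^{(5)}(9)) = 1/30240 · (25200.0 − 6480.00) = 0.619048.

S_3 ≈ 1.01363e+10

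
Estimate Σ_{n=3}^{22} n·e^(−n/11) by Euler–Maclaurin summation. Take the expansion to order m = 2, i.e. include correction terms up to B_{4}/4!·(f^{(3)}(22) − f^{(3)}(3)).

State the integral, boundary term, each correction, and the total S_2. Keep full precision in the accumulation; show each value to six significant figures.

S_2 ≈ 70.6868

The integral term ∫_3^22 x·e^(−x/11) dx = 68.1136.
Boundary: ½(f(3) + f(22)) = ½(2.28390 + 2.97738) = 2.63064.
Running total after boundary: 70.7442.
Correction k=1: B_{2}/2! · (f^{(1)}(22) − f^{(1)}(3)) = 1/12 · (-0.135335 − 0.553673) = -0.0574174.
Partial sum through k=1: 70.6868.
Correction k=2: B_{4}/4! · (f^{(3)}(22) − f^{(3)}(3)) = −1/720 · (0.00111847 − 0.0171593) = 2.22789e-05.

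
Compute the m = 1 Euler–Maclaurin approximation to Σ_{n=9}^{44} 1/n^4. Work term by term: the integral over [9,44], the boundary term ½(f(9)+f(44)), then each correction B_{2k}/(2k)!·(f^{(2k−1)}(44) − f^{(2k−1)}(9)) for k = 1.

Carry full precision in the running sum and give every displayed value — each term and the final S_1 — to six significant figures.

S_1 ≈ 0.000535319

The integral term ∫_9^44 1/x^4 dx = 0.000453334.
½[f(9) + f(44)] = ½[0.000152416 + 2.66802e-07] = 7.63413e-05.
Running total after boundary: 0.000529676.
Order-1 term: 1/12 · (-2.42547e-08 − (-6.77404e-05)) = 5.64301e-06.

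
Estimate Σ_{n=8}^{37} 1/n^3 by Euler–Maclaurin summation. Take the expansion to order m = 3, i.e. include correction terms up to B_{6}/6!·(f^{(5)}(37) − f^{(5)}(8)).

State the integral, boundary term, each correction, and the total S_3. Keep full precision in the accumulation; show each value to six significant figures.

∫_8^37 1/x^3 dx evaluates to 0.00744727.
Boundary: ½(f(8) + f(37)) = ½(0.00195312 + 1.97422e-05) = 0.000986434.
So far: 0.00843370.
Order-1 term: 1/12 · (-1.60072e-06 − (-0.000732422)) = 6.09018e-05.
Running total after k=1: 0.00849461.
Order-2 term: −1/720 · (-2.33852e-08 − (-0.000228882)) = -3.17859e-07.
Running total after k=2: 0.00849429.
Order-3 term: 1/30240 · (-7.17442e-10 − (-0.000150204)) = 4.96703e-09.

S_3 ≈ 0.00849429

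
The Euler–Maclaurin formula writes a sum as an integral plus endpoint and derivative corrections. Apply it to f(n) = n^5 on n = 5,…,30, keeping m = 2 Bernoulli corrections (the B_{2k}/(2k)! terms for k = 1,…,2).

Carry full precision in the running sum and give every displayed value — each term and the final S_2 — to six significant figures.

S_2 ≈ 1.33986e+08

Integral: ∫_5^30 x^5 dx = 1.21497e+08.
½[f(5) + f(30)] = ½[3125.00 + 2.43000e+07] = 1.21516e+07.
So far: 1.33649e+08.
Order-1 term: 1/12 · (4.05000e+06 − 3125.00) = 337240.
Partial sum through k=1: 1.33986e+08.
Order-2 term: −1/720 · (54000.0 − 1500.00) = -72.9167.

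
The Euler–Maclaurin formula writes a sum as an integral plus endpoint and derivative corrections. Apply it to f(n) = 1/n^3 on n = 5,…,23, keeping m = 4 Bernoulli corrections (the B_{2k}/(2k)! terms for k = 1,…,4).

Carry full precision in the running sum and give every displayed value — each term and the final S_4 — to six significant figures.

Integral: ∫_5^23 1/x^3 dx = 0.0190548.
½[f(5) + f(23)] = ½[0.00800000 + 8.21895e-05] = 0.00404109.
Running total after boundary: 0.0230959.
k=1: B_{2}/(2)! × [f^{(1)}(23) − f^{(1)}(5)] = 1/12 × (-1.07204e-05 − (-0.00480000)) = 0.000399107.
After k=1: 0.0234950.
k=2: B_{4}/(4)! × [f^{(3)}(23) − f^{(3)}(5)] = −1/720 × (-4.05307e-07 − (-0.00384000)) = -5.33277e-06.
After k=2: 0.0234897.
k=3: B_{6}/(6)! × [f^{(5)}(23) − f^{(5)}(5)] = 1/30240 × (-3.21794e-08 − (-0.00645120)) = 2.13332e-07.
After k=3: 0.0234899.
k=4: B_{8}/(8)! × [f^{(7)}(23) − f^{(7)}(5)] = −1/1209600 × (-4.37980e-09 − (-0.0185795)) = -1.53600e-08.

S_4 ≈ 0.0234899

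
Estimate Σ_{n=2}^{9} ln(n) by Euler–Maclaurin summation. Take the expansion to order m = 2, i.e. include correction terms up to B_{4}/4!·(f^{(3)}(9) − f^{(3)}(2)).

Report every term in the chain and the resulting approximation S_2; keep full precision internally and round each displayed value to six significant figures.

The integral term ∫_2^9 ln(x) dx = 11.3887.
Boundary: ½(f(2) + f(9)) = ½(0.693147 + 2.19722) = 1.44519.
So far: 12.8339.
k=1: B_{2}/(2)! × [f^{(1)}(9) − f^{(1)}(2)] = 1/12 × (0.111111 − 0.500000) = -0.0324074.
After k=1: 12.8015.
k=2: B_{4}/(4)! × [f^{(3)}(9) − f^{(3)}(2)] = −1/720 × (0.00274348 − 0.250000) = 0.000343412.

S_2 ≈ 12.8018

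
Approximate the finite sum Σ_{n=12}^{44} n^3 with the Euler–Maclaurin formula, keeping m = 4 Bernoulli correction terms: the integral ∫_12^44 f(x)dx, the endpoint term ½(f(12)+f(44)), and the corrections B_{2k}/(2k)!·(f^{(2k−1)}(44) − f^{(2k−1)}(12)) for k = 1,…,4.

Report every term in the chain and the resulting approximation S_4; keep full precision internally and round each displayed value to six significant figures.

Integral: ∫_12^44 x^3 dx = 931840.
Endpoint term: (f(12) + f(44))/2 = (1728.00 + 85184.0)/2 = 43456.0.
Running total after boundary: 975296.
Order-1 term: 1/12 · (5808.00 − 432.000) = 448.000.
After k=1: 975744.
Order-2 term: −1/720 · (6.00000 − 6.00000) = 0.00000.
After k=2: 975744.
Order-3 term: 1/30240 · (0.00000 − 0.00000) = 0.00000.
After k=3: 975744.
Order-4 term: −1/1209600 · (0.00000 − 0.00000) = 0.00000.

S_4 ≈ 975744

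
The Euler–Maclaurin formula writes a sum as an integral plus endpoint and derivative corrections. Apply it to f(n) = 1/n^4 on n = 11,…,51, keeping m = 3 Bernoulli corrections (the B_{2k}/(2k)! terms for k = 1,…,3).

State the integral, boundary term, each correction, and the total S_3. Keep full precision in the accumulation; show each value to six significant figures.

S_3 ≈ 0.000284210

Integral: ∫_11^51 1/x^4 dx = 0.000247925.
Boundary: ½(f(11) + f(51)) = ½(6.83013e-05 + 1.47815e-07) = 3.42246e-05.
Integral + boundary = 0.000282150.
k=1: B_{2}/(2)! × [f^{(1)}(51) − f^{(1)}(11)] = 1/12 × (-1.15934e-08 − (-2.48369e-05)) = 2.06877e-06.
Partial sum through k=1: 0.000284219.
k=2: B_{4}/(4)! × [f^{(3)}(51) − f^{(3)}(11)] = −1/720 × (-1.33718e-10 − (-6.15790e-06)) = -8.55245e-09.
Partial sum through k=2: 0.000284210.
k=3: B_{6}/(6)! × [f^{(5)}(51) − f^{(5)}(11)] = 1/30240 × (-2.87897e-12 − (-2.84994e-06)) = 9.42438e-11.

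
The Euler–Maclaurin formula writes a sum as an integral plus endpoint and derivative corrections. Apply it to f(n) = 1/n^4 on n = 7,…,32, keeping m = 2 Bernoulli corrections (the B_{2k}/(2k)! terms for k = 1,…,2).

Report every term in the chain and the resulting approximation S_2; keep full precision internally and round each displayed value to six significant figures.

The integral term ∫_7^32 1/x^4 dx = 0.000961645.
Endpoint term: (f(7) + f(32))/2 = (0.000416493 + 9.53674e-07)/2 = 0.000208723.
Integral + boundary = 0.00117037.
k=1: B_{2}/(2)! × [f^{(1)}(32) − f^{(1)}(7)] = 1/12 × (-1.19209e-07 − (-0.000237996)) = 1.98231e-05.
Running total after k=1: 0.00119019.
k=2: B_{4}/(4)! × [f^{(3)}(32) − f^{(3)}(7)] = −1/720 × (-3.49246e-09 − (-0.000145712)) = -2.02373e-07.

S_2 ≈ 0.00118999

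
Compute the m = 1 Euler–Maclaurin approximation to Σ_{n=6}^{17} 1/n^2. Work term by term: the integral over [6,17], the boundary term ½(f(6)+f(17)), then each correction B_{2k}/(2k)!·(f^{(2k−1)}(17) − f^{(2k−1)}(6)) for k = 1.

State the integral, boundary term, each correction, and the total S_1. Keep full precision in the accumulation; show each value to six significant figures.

Integral: ∫_6^17 1/x^2 dx = 0.107843.
Boundary: ½(f(6) + f(17)) = ½(0.0277778 + 0.00346021) = 0.0156190.
Running total after boundary: 0.123462.
k=1: B_{2}/(2)! × [f^{(1)}(17) − f^{(1)}(6)] = 1/12 × (-0.000407083 − (-0.00925926)) = 0.000737681.

S_1 ≈ 0.124200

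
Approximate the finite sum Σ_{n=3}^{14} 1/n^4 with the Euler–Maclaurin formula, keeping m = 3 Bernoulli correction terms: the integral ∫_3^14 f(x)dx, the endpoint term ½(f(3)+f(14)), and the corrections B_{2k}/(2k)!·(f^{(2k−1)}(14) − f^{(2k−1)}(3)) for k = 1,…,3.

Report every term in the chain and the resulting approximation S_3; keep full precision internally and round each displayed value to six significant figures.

Integral: ∫_3^14 1/x^4 dx = 0.0122242.
Boundary: ½(f(3) + f(14)) = ½(0.0123457 + 2.60308e-05) = 0.00618585.
So far: 0.0184101.
Correction k=1: B_{2}/2! · (f^{(1)}(14) − f^{(1)}(3)) = 1/12 · (-7.43738e-06 − (-0.0164609)) = 0.00137112.
Partial sum through k=1: 0.0197812.
Correction k=2: B_{4}/4! · (f^{(3)}(14) − f^{(3)}(3)) = −1/720 · (-1.13837e-06 − (-0.0548697)) = -7.62063e-05.
Partial sum through k=2: 0.0197050.
Correction k=3: B_{6}/6! · (f^{(5)}(14) − f^{(5)}(3)) = 1/30240 · (-3.25250e-07 − (-0.341411)) = 1.12900e-05.

S_3 ≈ 0.0197163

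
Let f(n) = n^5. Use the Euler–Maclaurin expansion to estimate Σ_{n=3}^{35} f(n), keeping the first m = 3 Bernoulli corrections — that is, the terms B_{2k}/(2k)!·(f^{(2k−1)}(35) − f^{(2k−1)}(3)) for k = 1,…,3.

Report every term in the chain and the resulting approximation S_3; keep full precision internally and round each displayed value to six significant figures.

The integral term ∫_3^35 x^5 dx = 3.06377e+08.
½[f(3) + f(35)] = ½[243.000 + 5.25219e+07] = 2.62611e+07.
So far: 3.32639e+08.
Order-1 term: 1/12 · (7.50312e+06 − 405.000) = 625227.
Running total after k=1: 3.33264e+08.
Order-2 term: −1/720 · (73500.0 − 540.000) = -101.333.
Running total after k=2: 3.33264e+08.
Order-3 term: 1/30240 · (120.000 − 120.000) = 0.00000.

S_3 ≈ 3.33264e+08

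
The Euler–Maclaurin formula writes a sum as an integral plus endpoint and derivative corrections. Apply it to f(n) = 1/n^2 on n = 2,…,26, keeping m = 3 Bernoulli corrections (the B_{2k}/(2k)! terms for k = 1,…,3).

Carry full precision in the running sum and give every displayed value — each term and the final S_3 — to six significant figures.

S_3 ≈ 0.607246

Integral: ∫_2^26 1/x^2 dx = 0.461538.
Endpoint term: (f(2) + f(26))/2 = (0.250000 + 0.00147929)/2 = 0.125740.
Running total after boundary: 0.587278.
k=1: B_{2}/(2)! × [f^{(1)}(26) − f^{(1)}(2)] = 1/12 × (-0.000113792 − (-0.250000)) = 0.0208239.
Partial sum through k=1: 0.608102.
k=2: B_{4}/(4)! × [f^{(3)}(26) − f^{(3)}(2)] = −1/720 × (-2.01997e-06 − (-0.750000)) = -0.00104166.
Partial sum through k=2: 0.607060.
k=3: B_{6}/(6)! × [f^{(5)}(26) − f^{(5)}(2)] = 1/30240 × (-8.96436e-08 − (-5.62500)) = 0.000186012.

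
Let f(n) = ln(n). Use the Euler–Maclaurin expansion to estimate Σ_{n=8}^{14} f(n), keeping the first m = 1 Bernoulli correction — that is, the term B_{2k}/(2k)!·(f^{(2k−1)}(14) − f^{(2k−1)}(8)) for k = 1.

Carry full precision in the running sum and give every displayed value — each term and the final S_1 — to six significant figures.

∫_8^14 ln(x) dx evaluates to 14.3113.
Endpoint term: (f(8) + f(14))/2 = (2.07944 + 2.63906)/2 = 2.35925.
Running total after boundary: 16.6705.
k=1: B_{2}/(2)! × [f^{(1)}(14) − f^{(1)}(8)] = 1/12 × (0.0714286 − 0.125000) = -0.00446429.

S_1 ≈ 16.6661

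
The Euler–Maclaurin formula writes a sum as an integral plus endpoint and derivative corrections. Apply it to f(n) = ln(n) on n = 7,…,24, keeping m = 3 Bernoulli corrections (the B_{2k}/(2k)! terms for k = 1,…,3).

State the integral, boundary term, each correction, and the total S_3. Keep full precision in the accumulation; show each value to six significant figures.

∫_7^24 ln(x) dx evaluates to 45.6519.
Boundary: ½(f(7) + f(24)) = ½(1.94591 + 3.17805) = 2.56198.
Integral + boundary = 48.2139.
Correction k=1: B_{2}/2! · (f^{(1)}(24) − f^{(1)}(7)) = 1/12 · (0.0416667 − 0.142857) = -0.00843254.
Running total after k=1: 48.2055.
Correction k=2: B_{4}/4! · (f^{(3)}(24) − f^{(3)}(7)) = −1/720 · (0.000144676 − 0.00583090) = 7.89754e-06.
Running total after k=2: 48.2055.
Correction k=3: B_{6}/6! · (f^{(5)}(24) − f^{(5)}(7)) = 1/30240 · (3.01408e-06 − 0.00142798) = -4.71218e-08.

S_3 ≈ 48.2055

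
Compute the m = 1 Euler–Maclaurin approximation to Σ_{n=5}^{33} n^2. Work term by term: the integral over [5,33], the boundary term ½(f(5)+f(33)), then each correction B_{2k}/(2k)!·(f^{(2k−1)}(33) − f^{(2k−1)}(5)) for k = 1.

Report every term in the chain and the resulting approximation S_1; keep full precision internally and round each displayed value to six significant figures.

S_1 ≈ 12499.0

The integral term ∫_5^33 x^2 dx = 11937.3.
½[f(5) + f(33)] = ½[25.0000 + 1089.00] = 557.000.
Running total after boundary: 12494.3.
Correction k=1: B_{2}/2! · (f^{(1)}(33) − f^{(1)}(5)) = 1/12 · (66.0000 − 10.0000) = 4.66667.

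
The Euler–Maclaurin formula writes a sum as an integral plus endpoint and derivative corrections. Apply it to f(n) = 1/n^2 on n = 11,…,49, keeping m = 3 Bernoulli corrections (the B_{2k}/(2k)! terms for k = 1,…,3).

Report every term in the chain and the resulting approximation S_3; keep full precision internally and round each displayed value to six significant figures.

Integral: ∫_11^49 1/x^2 dx = 0.0705009.
½[f(11) + f(49)] = ½[0.00826446 + 0.000416493] = 0.00434048.
So far: 0.0748414.
k=1: B_{2}/(2)! × [f^{(1)}(49) − f^{(1)}(11)] = 1/12 × (-1.69997e-05 − (-0.00150263)) = 0.000123802.
After k=1: 0.0749652.
k=2: B_{4}/(4)! × [f^{(3)}(49) − f^{(3)}(11)] = −1/720 × (-8.49632e-08 − (-0.000149021)) = -2.06856e-07.
After k=2: 0.0749650.
k=3: B_{6}/(6)! × [f^{(5)}(49) − f^{(5)}(11)] = 1/30240 × (-1.06160e-09 − (-3.69474e-05)) = 1.22177e-09.

S_3 ≈ 0.0749650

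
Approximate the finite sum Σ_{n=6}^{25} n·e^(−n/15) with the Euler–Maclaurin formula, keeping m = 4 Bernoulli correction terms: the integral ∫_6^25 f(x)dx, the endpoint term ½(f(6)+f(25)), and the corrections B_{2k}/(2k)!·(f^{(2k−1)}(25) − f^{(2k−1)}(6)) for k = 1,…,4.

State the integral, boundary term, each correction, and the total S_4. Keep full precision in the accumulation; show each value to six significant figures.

Integral: ∫_6^25 x·e^(−x/15) dx = 97.8255.
Endpoint term: (f(6) + f(25))/2 = (4.02192 + 4.72189)/2 = 4.37191.
Integral + boundary = 102.197.
Order-1 term: 1/12 · (-0.125917 − 0.402192) = -0.0440091.
Running total after k=1: 102.153.
Order-2 term: −1/720 · (0.00111926 − 0.00774592) = 9.20369e-06.
Running total after k=2: 102.153.
Order-3 term: 1/30240 · (1.24363e-05 − 6.09081e-05) = -1.60290e-09.
Running total after k=3: 102.153.
Order-4 term: −1/1209600 · (8.84356e-08 − 3.88399e-07) = 2.47986e-13.

S_4 ≈ 102.153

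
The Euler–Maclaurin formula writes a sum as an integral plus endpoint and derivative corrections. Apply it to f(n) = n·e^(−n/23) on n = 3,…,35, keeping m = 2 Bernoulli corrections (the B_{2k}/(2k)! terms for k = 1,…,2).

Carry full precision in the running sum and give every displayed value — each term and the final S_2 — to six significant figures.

S_2 ≈ 238.682

∫_3^35 x·e^(−x/23) dx evaluates to 233.618.
½[f(3) + f(35)] = ½[2.63314 + 7.64161] = 5.13738.
So far: 238.756.
k=1: B_{2}/(2)! × [f^{(1)}(35) − f^{(1)}(3)] = 1/12 × (-0.113912 − 0.763229) = -0.0730951.
Partial sum through k=1: 238.682.
k=2: B_{4}/(4)! × [f^{(3)}(35) − f^{(3)}(3)] = −1/720 × (0.000610116 − 0.00476117) = 5.76535e-06.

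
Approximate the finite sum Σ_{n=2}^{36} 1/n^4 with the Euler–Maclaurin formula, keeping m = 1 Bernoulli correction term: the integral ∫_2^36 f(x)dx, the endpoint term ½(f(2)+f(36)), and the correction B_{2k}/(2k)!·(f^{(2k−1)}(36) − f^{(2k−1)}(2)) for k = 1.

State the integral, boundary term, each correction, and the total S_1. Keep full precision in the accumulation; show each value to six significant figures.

∫_2^36 1/x^4 dx evaluates to 0.0416595.
½[f(2) + f(36)] = ½[0.0625000 + 5.95374e-07] = 0.0312503.
So far: 0.0729098.
k=1: B_{2}/(2)! × [f^{(1)}(36) − f^{(1)}(2)] = 1/12 × (-6.61527e-08 − (-0.125000)) = 0.0104167.

S_1 ≈ 0.0833265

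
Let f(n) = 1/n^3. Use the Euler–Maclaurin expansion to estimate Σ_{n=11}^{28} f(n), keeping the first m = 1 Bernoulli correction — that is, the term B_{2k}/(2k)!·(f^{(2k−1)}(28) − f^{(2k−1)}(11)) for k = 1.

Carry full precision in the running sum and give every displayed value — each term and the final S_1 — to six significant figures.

The integral term ∫_11^28 1/x^3 dx = 0.00349448.
Boundary: ½(f(11) + f(28)) = ½(0.000751315 + 4.55539e-05) = 0.000398434.
So far: 0.00389291.
k=1: B_{2}/(2)! × [f^{(1)}(28) − f^{(1)}(11)] = 1/12 × (-4.88078e-06 − (-0.000204904)) = 1.66686e-05.

S_1 ≈ 0.00390958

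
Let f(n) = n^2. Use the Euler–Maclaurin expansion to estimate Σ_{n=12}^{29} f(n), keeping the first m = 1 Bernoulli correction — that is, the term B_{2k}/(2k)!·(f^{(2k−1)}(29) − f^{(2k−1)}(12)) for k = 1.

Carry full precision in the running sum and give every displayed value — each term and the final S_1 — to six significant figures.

The integral term ∫_12^29 x^2 dx = 7553.67.
Endpoint term: (f(12) + f(29))/2 = (144.000 + 841.000)/2 = 492.500.
Running total after boundary: 8046.17.
k=1: B_{2}/(2)! × [f^{(1)}(29) − f^{(1)}(12)] = 1/12 × (58.0000 − 24.0000) = 2.83333.

S_1 ≈ 8049.00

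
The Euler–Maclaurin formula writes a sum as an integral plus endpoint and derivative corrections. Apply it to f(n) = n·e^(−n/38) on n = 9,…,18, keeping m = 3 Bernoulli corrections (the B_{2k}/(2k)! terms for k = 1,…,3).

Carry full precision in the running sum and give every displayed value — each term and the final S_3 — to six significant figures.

The integral term ∫_9^18 x·e^(−x/38) dx = 84.2471.
Endpoint term: (f(9) + f(18))/2 = (7.10204 + 11.2087)/2 = 9.15536.
Running total after boundary: 93.4025.
Correction k=1: B_{2}/2! · (f^{(1)}(18) − f^{(1)}(9)) = 1/12 · (0.327739 − 0.602220) = -0.0228734.
After k=1: 93.3796.
Correction k=2: B_{4}/4! · (f^{(3)}(18) − f^{(3)}(9)) = −1/720 · (0.00108944 − 0.00151001) = 5.84127e-07.
After k=2: 93.3796.
Correction k=3: B_{6}/6! · (f^{(5)}(18) − f^{(5)}(9)) = 1/30240 · (1.35174e-06 − 1.80261e-06) = -1.49098e-11.

S_3 ≈ 93.3796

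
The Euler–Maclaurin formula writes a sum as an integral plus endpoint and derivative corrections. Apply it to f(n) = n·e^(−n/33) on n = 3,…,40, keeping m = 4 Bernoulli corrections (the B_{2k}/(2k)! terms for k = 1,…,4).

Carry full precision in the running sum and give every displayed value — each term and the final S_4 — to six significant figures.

S_4 ≈ 375.175

∫_3^40 x·e^(−x/33) dx evaluates to 367.929.
Boundary: ½(f(3) + f(40)) = ½(2.73930 + 11.9026) = 7.32096.
Integral + boundary = 375.250.
k=1: B_{2}/(2)! × [f^{(1)}(40) − f^{(1)}(3)] = 1/12 × (-0.0631199 − 0.830092) = -0.0744343.
Partial sum through k=1: 375.175.
k=2: B_{4}/(4)! × [f^{(3)}(40) − f^{(3)}(3)] = −1/720 × (0.000488532 − 0.00243920) = 2.70927e-06.
Partial sum through k=2: 375.175.
k=3: B_{6}/(6)! × [f^{(5)}(40) − f^{(5)}(3)] = 1/30240 × (9.50436e-07 − 3.77976e-06) = -9.35622e-11.
Partial sum through k=3: 375.175.
k=4: B_{8}/(8)! × [f^{(7)}(40) − f^{(7)}(3)] = −1/1209600 × (1.33358e-09 − 4.88490e-09) = 2.93595e-15.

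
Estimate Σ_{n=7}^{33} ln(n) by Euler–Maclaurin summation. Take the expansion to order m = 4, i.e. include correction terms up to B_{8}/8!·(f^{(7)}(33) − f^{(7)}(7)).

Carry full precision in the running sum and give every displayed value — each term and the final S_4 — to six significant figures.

S_4 ≈ 78.4752

∫_7^33 ln(x) dx evaluates to 75.7634.
Endpoint term: (f(7) + f(33))/2 = (1.94591 + 3.49651)/2 = 2.72121.
So far: 78.4846.
Correction k=1: B_{2}/2! · (f^{(1)}(33) − f^{(1)}(7)) = 1/12 · (0.0303030 − 0.142857) = -0.00937951.
Partial sum through k=1: 78.4752.
Correction k=2: B_{4}/4! · (f^{(3)}(33) − f^{(3)}(7)) = −1/720 · (5.56529e-05 − 0.00583090) = 8.02118e-06.
Partial sum through k=2: 78.4752.
Correction k=3: B_{6}/6! · (f^{(5)}(33) − f^{(5)}(7)) = 1/30240 · (6.13256e-07 − 0.00142798) = -4.72012e-08.
Partial sum through k=3: 78.4752.
Correction k=4: B_{8}/8! · (f^{(7)}(33) − f^{(7)}(7)) = −1/1209600 · (1.68941e-08 − 0.000874271) = 7.22763e-10.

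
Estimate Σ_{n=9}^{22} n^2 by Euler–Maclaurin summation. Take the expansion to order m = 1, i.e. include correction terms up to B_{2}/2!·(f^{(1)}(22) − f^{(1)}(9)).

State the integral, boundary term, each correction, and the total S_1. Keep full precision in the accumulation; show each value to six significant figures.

S_1 ≈ 3591.00

Integral: ∫_9^22 x^2 dx = 3306.33.
Endpoint term: (f(9) + f(22))/2 = (81.0000 + 484.000)/2 = 282.500.
So far: 3588.83.
k=1: B_{2}/(2)! × [f^{(1)}(22) − f^{(1)}(9)] = 1/12 × (44.0000 − 18.0000) = 2.16667.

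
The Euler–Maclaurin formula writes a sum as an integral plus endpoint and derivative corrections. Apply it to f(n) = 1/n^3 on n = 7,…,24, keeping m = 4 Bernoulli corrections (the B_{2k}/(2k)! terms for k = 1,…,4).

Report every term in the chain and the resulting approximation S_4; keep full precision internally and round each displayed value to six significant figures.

The integral term ∫_7^24 1/x^3 dx = 0.00933603.
Endpoint term: (f(7) + f(24))/2 = (0.00291545 + 7.23380e-05)/2 = 0.00149389.
Integral + boundary = 0.0108299.
k=1: B_{2}/(2)! × [f^{(1)}(24) − f^{(1)}(7)] = 1/12 × (-9.04225e-06 − (-0.00124948)) = 0.000103370.
After k=1: 0.0109333.
k=2: B_{4}/(4)! × [f^{(3)}(24) − f^{(3)}(7)] = −1/720 × (-3.13967e-07 − (-0.000509992)) = -7.07886e-07.
After k=2: 0.0109326.
k=3: B_{6}/(6)! × [f^{(5)}(24) − f^{(5)}(7)] = 1/30240 × (-2.28934e-08 − (-0.000437136)) = 1.44548e-08.
After k=3: 0.0109326.
k=4: B_{8}/(8)! × [f^{(7)}(24) − f^{(7)}(7)] = −1/1209600 × (-2.86168e-09 − (-0.000642322)) = -5.31018e-10.

S_4 ≈ 0.0109326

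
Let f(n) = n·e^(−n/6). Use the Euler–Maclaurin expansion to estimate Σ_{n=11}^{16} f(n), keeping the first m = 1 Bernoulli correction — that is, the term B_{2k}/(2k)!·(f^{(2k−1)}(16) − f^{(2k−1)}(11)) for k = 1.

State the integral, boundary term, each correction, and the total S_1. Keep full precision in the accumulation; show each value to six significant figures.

∫_11^16 x·e^(−x/6) dx evaluates to 7.13592.
Endpoint term: (f(11) + f(16))/2 = (1.75868 + 1.11174)/2 = 1.43521.
Integral + boundary = 8.57112.
Correction k=1: B_{2}/2! · (f^{(1)}(16) − f^{(1)}(11)) = 1/12 · (-0.115806 − (-0.133233)) = 0.00145228.

S_1 ≈ 8.57258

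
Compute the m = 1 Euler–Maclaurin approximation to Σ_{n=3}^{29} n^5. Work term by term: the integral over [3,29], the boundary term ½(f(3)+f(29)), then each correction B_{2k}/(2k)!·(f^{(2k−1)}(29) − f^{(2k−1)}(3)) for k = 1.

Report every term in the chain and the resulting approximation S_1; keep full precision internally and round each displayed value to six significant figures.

The integral term ∫_3^29 x^5 dx = 9.91371e+07.
Endpoint term: (f(3) + f(29))/2 = (243.000 + 2.05111e+07)/2 = 1.02557e+07.
Integral + boundary = 1.09393e+08.
Correction k=1: B_{2}/2! · (f^{(1)}(29) − f^{(1)}(3)) = 1/12 · (3.53640e+06 − 405.000) = 294667.

S_1 ≈ 1.09687e+08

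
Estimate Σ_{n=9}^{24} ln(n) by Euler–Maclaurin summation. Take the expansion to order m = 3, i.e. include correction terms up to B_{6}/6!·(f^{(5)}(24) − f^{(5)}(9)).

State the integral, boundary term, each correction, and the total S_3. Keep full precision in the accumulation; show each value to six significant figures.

∫_9^24 ln(x) dx evaluates to 41.4983.
Boundary: ½(f(9) + f(24)) = ½(2.19722 + 3.17805) = 2.68764.
Integral + boundary = 44.1859.
k=1: B_{2}/(2)! × [f^{(1)}(24) − f^{(1)}(9)] = 1/12 × (0.0416667 − 0.111111) = -0.00578704.
Running total after k=1: 44.1801.
k=2: B_{4}/(4)! × [f^{(3)}(24) − f^{(3)}(9)] = −1/720 × (0.000144676 − 0.00274348) = 3.60946e-06.
Running total after k=2: 44.1801.
k=3: B_{6}/(6)! × [f^{(5)}(24) − f^{(5)}(9)] = 1/30240 × (3.01408e-06 − 0.000406442) = -1.33409e-08.

S_3 ≈ 44.1801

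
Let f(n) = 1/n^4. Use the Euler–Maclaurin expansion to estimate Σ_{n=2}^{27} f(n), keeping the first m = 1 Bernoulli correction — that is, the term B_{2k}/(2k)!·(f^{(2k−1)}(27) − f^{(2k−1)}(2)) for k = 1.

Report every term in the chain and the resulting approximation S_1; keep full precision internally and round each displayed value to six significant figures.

The integral term ∫_2^27 1/x^4 dx = 0.0416497.
Endpoint term: (f(2) + f(27))/2 = (0.0625000 + 1.88168e-06)/2 = 0.0312509.
So far: 0.0729007.
Correction k=1: B_{2}/2! · (f^{(1)}(27) − f^{(1)}(2)) = 1/12 · (-2.78767e-07 − (-0.125000)) = 0.0104166.

S_1 ≈ 0.0833173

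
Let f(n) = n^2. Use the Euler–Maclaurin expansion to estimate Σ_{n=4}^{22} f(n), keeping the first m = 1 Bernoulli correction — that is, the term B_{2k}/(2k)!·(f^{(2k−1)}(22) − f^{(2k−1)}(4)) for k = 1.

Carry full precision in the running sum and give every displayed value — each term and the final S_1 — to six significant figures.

∫_4^22 x^2 dx evaluates to 3528.00.
Endpoint term: (f(4) + f(22))/2 = (16.0000 + 484.000)/2 = 250.000.
Running total after boundary: 3778.00.
Correction k=1: B_{2}/2! · (f^{(1)}(22) − f^{(1)}(4)) = 1/12 · (44.0000 − 8.00000) = 3.00000.

S_1 ≈ 3781.00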